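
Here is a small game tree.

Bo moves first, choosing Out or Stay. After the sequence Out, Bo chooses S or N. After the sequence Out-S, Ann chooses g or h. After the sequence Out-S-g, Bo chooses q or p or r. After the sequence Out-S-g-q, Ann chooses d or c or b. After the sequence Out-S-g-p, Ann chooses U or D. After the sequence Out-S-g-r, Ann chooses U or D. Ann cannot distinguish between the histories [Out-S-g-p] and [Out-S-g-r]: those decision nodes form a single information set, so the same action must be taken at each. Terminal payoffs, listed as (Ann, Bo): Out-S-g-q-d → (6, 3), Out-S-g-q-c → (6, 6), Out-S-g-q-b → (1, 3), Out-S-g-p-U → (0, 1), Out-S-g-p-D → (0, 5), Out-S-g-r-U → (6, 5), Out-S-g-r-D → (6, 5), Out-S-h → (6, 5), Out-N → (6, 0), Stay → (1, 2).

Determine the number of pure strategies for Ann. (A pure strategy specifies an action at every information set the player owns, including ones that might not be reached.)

Ann owns the node after Out-S with actions {g, h} — two choices.
Ann owns the node after Out-S-g-q with actions {d, c, b} — three choices.
Ann owns the information set {Out-S-g-p, Out-S-g-r} with actions {U, D} — two choices.
A pure strategy fixes one action at each information set independently, so the count is the product 2 × 3 × 2 = 12.

12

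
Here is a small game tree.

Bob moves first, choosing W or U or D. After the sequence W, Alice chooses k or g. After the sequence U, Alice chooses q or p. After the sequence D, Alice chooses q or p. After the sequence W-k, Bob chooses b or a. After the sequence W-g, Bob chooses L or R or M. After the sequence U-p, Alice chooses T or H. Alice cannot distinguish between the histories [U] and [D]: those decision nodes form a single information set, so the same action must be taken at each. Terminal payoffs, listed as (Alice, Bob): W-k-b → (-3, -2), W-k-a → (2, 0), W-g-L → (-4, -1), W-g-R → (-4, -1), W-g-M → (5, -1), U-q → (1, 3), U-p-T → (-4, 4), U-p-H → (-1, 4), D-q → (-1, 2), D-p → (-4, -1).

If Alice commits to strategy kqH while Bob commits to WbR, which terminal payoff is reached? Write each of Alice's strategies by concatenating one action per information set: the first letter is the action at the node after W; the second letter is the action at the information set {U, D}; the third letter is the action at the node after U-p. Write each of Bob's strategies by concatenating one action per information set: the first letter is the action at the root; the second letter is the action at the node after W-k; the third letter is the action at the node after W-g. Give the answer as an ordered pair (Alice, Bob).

(-3, -2)

Trace the play path from the root:
  Bob plays W
  Alice plays k at [W]
  Bob plays b at [W-k]
→ terminal payoff (-3, -2).
(Alice's choice at the information set {U, D} is never reached on this path, so it doesn't affect the outcome.)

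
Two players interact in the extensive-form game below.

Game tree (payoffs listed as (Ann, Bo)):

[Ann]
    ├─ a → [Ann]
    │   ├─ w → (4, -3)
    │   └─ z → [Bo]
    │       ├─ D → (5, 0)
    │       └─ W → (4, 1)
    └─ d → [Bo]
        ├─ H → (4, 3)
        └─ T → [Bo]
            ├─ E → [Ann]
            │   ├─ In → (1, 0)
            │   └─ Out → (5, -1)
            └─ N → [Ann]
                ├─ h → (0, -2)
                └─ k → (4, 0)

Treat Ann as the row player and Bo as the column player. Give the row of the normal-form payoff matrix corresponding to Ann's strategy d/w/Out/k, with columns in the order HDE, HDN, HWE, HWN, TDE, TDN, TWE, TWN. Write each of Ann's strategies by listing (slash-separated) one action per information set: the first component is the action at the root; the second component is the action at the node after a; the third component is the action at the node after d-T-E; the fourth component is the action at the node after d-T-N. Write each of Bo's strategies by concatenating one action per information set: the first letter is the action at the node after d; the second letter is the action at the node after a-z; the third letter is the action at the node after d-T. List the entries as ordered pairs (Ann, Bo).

vs HDE: Ann plays d → Bo plays H at [d] → (4, 3)
vs HDN: Ann plays d → Bo plays H at [d] → (4, 3)
vs HWE: Ann plays d → Bo plays H at [d] → (4, 3)
vs HWN: Ann plays d → Bo plays H at [d] → (4, 3)
vs TDE: Ann plays d → Bo plays T at [d] → Bo plays E at [d-T] → Ann plays Out at [d-T-E] → (5, -1)
vs TDN: Ann plays d → Bo plays T at [d] → Bo plays N at [d-T] → Ann plays k at [d-T-N] → (4, 0)
vs TWE: Ann plays d → Bo plays T at [d] → Bo plays E at [d-T] → Ann plays Out at [d-T-E] → (5, -1)
vs TWN: Ann plays d → Bo plays T at [d] → Bo plays N at [d-T] → Ann plays k at [d-T-N] → (4, 0)

(4,3) (4,3) (4,3) (4,3) (5,-1) (4,0) (5,-1) (4,0)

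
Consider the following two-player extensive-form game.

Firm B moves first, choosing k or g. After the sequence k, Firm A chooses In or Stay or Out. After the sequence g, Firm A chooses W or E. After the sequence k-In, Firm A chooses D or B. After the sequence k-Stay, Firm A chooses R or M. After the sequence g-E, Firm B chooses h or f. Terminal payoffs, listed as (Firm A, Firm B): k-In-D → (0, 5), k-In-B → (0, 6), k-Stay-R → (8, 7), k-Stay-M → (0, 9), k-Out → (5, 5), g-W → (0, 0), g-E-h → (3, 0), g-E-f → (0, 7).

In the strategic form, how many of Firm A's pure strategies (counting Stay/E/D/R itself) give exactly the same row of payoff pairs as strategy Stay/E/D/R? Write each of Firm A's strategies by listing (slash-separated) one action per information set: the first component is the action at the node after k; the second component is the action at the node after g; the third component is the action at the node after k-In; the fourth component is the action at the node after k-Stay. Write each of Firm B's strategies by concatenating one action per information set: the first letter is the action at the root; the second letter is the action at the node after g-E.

2

Row for Stay/E/D/R (columns kh, kf, gh, gf): (8,7) (8,7) (3,0) (0,7).
Under Stay/E/D/R, Firm A's choice at the node after k-In can never be reached regardless of what Firm B does, so varying those choices leaves every outcome unchanged.
Holding the reachable choices fixed and varying the unreachable one freely already gives 2 equivalent strategies.
No other strategy reproduces this row, so those 2 are the full class: Stay/E/D/R, Stay/E/B/R.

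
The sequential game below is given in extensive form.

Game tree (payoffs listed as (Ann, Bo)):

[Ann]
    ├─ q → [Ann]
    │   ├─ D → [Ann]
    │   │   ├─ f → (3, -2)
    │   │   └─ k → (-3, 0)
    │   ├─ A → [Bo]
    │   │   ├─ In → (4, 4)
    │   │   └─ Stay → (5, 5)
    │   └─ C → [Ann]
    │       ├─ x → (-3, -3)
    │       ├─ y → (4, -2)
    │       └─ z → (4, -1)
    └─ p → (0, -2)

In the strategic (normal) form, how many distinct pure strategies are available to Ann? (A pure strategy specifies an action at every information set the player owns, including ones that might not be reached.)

36

Ann owns the root with actions {q, p} — two choices.
Ann owns the node after q with actions {D, A, C} — three choices.
Ann owns the node after q-D with actions {f, k} — two choices.
Ann owns the node after q-C with actions {x, y, z} — three choices.
A pure strategy fixes one action at each information set independently, so the count is the product 2 × 3 × 2 × 3 = 36.
(For reference, Bo has 2 pure strategies, giving a 36×2 normal-form matrix.)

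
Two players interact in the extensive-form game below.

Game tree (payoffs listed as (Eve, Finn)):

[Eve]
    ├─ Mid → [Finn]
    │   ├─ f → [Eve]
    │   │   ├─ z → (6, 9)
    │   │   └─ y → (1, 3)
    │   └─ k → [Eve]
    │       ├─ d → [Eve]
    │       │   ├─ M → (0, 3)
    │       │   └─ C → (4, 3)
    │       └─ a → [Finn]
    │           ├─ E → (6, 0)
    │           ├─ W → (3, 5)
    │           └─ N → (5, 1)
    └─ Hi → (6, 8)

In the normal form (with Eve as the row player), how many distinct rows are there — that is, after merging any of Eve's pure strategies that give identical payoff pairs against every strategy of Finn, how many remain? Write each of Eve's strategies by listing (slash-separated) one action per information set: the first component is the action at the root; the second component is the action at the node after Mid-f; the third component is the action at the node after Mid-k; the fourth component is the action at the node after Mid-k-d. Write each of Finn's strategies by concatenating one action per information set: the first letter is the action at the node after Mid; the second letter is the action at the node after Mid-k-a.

Eve has 16 pure strategies: Mid/z/d/M, Mid/z/d/C, Mid/z/a/M, Mid/z/a/C, Mid/y/d/M, Mid/y/d/C, Mid/y/a/M, Mid/y/a/C, Hi/z/d/M, Hi/z/d/C, Hi/z/a/M, Hi/z/a/C, Hi/y/d/M, Hi/y/d/C, Hi/y/a/M, Hi/y/a/C. Columns: fE, fW, fN, kE, kW, kN.
{Mid/z/d/M} → row (6,9) (6,9) (6,9) (0,3) (0,3) (0,3)
{Mid/z/d/C} → row (6,9) (6,9) (6,9) (4,3) (4,3) (4,3)
{Mid/z/a/M, Mid/z/a/C} → row (6,9) (6,9) (6,9) (6,0) (3,5) (5,1)
{Mid/y/d/M} → row (1,3) (1,3) (1,3) (0,3) (0,3) (0,3)
{Mid/y/d/C} → row (1,3) (1,3) (1,3) (4,3) (4,3) (4,3)
{Mid/y/a/M, Mid/y/a/C} → row (1,3) (1,3) (1,3) (6,0) (3,5) (5,1)
{Hi/z/d/M, Hi/z/d/C, Hi/z/a/M, Hi/z/a/C, Hi/y/d/M, Hi/y/d/C, Hi/y/a/M, Hi/y/a/C} → row (6,8) (6,8) (6,8) (6,8) (6,8) (6,8)
That's 7 distinct rows out of 16 strategies.

7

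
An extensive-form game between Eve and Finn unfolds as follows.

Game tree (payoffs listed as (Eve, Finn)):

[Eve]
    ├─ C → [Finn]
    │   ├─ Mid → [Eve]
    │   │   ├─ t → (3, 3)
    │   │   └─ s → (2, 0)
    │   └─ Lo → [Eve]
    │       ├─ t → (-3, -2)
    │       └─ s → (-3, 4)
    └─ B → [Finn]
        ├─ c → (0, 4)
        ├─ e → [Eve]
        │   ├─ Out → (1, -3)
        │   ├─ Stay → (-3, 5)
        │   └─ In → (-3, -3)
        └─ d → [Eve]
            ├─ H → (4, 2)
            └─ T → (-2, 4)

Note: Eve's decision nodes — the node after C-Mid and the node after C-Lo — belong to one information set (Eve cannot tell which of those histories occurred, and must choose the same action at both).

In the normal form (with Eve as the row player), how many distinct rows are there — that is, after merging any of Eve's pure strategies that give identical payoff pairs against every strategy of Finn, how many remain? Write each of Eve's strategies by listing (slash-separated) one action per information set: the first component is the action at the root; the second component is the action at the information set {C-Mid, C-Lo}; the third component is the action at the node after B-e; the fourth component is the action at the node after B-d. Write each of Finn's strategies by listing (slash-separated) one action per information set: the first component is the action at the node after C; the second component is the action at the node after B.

8

Eve has 24 pure strategies: C/t/Out/H, C/t/Out/T, C/t/Stay/H, C/t/Stay/T, C/t/In/H, C/t/In/T, C/s/Out/H, C/s/Out/T, C/s/Stay/H, C/s/Stay/T, C/s/In/H, C/s/In/T, B/t/Out/H, B/t/Out/T, B/t/Stay/H, B/t/Stay/T, B/t/In/H, B/t/In/T, B/s/Out/H, B/s/Out/T, B/s/Stay/H, B/s/Stay/T, B/s/In/H, B/s/In/T. Columns: Mid/c, Mid/e, Mid/d, Lo/c, Lo/e, Lo/d.
{C/t/Out/H, C/t/Out/T, C/t/Stay/H, C/t/Stay/T, C/t/In/H, C/t/In/T} → row (3,3) (3,3) (3,3) (-3,-2) (-3,-2) (-3,-2)
{C/s/Out/H, C/s/Out/T, C/s/Stay/H, C/s/Stay/T, C/s/In/H, C/s/In/T} → row (2,0) (2,0) (2,0) (-3,4) (-3,4) (-3,4)
{B/t/Out/H, B/s/Out/H} → row (0,4) (1,-3) (4,2) (0,4) (1,-3) (4,2)
{B/t/Out/T, B/s/Out/T} → row (0,4) (1,-3) (-2,4) (0,4) (1,-3) (-2,4)
{B/t/Stay/H, B/s/Stay/H} → row (0,4) (-3,5) (4,2) (0,4) (-3,5) (4,2)
{B/t/Stay/T, B/s/Stay/T} → row (0,4) (-3,5) (-2,4) (0,4) (-3,5) (-2,4)
{B/t/In/H, B/s/In/H} → row (0,4) (-3,-3) (4,2) (0,4) (-3,-3) (4,2)
{B/t/In/T, B/s/In/T} → row (0,4) (-3,-3) (-2,4) (0,4) (-3,-3) (-2,4)
That's 8 distinct rows out of 24 strategies.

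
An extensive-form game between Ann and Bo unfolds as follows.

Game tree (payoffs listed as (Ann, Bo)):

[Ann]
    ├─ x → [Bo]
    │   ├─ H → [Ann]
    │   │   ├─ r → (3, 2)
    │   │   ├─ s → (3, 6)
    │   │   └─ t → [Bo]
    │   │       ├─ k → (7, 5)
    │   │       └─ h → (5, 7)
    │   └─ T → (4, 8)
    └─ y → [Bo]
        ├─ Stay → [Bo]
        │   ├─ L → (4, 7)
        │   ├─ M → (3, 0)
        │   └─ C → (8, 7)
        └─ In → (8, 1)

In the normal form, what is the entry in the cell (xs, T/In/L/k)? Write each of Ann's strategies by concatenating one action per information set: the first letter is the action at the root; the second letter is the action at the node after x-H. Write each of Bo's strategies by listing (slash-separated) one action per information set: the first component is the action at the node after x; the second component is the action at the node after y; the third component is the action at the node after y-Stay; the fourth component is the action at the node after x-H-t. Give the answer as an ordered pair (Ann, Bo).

Trace the play path from the root:
  Ann plays x
  Bo plays T at [x]
→ terminal payoff (4, 8).
(Ann's choice at the node after x-H is never reached on this path, so it doesn't affect the outcome.)

(4, 8)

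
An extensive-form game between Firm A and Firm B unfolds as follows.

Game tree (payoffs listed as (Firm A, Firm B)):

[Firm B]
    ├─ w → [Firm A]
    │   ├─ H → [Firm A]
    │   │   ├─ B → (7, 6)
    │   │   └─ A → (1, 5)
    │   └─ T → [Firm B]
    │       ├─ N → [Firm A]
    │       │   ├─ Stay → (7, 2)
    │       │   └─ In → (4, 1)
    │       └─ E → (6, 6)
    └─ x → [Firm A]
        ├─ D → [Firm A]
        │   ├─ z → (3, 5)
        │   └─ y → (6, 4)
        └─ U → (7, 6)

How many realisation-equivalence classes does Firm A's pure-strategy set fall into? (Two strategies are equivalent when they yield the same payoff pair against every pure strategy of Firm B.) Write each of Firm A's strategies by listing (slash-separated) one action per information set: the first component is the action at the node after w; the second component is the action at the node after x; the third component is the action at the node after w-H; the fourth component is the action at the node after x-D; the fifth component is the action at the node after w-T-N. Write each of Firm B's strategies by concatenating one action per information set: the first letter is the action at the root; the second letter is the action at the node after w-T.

12

Firm A has 32 pure strategies: H/D/B/z/Stay, H/D/B/z/In, H/D/B/y/Stay, H/D/B/y/In, H/D/A/z/Stay, H/D/A/z/In, H/D/A/y/Stay, H/D/A/y/In, H/U/B/z/Stay, H/U/B/z/In, H/U/B/y/Stay, H/U/B/y/In, H/U/A/z/Stay, H/U/A/z/In, H/U/A/y/Stay, H/U/A/y/In, T/D/B/z/Stay, T/D/B/z/In, T/D/B/y/Stay, T/D/B/y/In, T/D/A/z/Stay, T/D/A/z/In, T/D/A/y/Stay, T/D/A/y/In, T/U/B/z/Stay, T/U/B/z/In, T/U/B/y/Stay, T/U/B/y/In, T/U/A/z/Stay, T/U/A/z/In, T/U/A/y/Stay, T/U/A/y/In. Columns: wN, wE, xN, xE.
{H/D/B/z/Stay, H/D/B/z/In} → row (7,6) (7,6) (3,5) (3,5)
{H/D/B/y/Stay, H/D/B/y/In} → row (7,6) (7,6) (6,4) (6,4)
{H/D/A/z/Stay, H/D/A/z/In} → row (1,5) (1,5) (3,5) (3,5)
{H/D/A/y/Stay, H/D/A/y/In} → row (1,5) (1,5) (6,4) (6,4)
{H/U/B/z/Stay, H/U/B/z/In, H/U/B/y/Stay, H/U/B/y/In} → row (7,6) (7,6) (7,6) (7,6)
{H/U/A/z/Stay, H/U/A/z/In, H/U/A/y/Stay, H/U/A/y/In} → row (1,5) (1,5) (7,6) (7,6)
{T/D/B/z/Stay, T/D/A/z/Stay} → row (7,2) (6,6) (3,5) (3,5)
{T/D/B/z/In, T/D/A/z/In} → row (4,1) (6,6) (3,5) (3,5)
{T/D/B/y/Stay, T/D/A/y/Stay} → row (7,2) (6,6) (6,4) (6,4)
{T/D/B/y/In, T/D/A/y/In} → row (4,1) (6,6) (6,4) (6,4)
{T/U/B/z/Stay, T/U/B/y/Stay, T/U/A/z/Stay, T/U/A/y/Stay} → row (7,2) (6,6) (7,6) (7,6)
{T/U/B/z/In, T/U/B/y/In, T/U/A/z/In, T/U/A/y/In} → row (4,1) (6,6) (7,6) (7,6)
That's 12 distinct rows out of 32 strategies.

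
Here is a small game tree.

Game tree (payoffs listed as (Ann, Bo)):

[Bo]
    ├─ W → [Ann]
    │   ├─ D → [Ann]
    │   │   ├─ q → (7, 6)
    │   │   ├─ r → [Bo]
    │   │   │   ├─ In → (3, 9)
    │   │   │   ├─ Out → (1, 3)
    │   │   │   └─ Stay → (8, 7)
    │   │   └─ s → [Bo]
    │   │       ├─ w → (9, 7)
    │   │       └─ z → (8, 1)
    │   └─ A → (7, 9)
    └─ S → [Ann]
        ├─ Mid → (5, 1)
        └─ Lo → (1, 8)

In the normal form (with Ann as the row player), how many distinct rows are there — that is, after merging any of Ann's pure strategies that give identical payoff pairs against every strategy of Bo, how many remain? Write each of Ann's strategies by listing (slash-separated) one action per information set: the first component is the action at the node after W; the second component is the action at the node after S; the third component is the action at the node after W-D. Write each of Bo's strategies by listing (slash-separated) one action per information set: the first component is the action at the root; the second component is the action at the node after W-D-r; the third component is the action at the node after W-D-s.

8

Ann has 12 pure strategies: D/Mid/q, D/Mid/r, D/Mid/s, D/Lo/q, D/Lo/r, D/Lo/s, A/Mid/q, A/Mid/r, A/Mid/s, A/Lo/q, A/Lo/r, A/Lo/s. Columns: W/In/w, W/In/z, W/Out/w, W/Out/z, W/Stay/w, W/Stay/z, S/In/w, S/In/z, S/Out/w, S/Out/z, S/Stay/w, S/Stay/z.
{D/Mid/q} → row (7,6) (7,6) (7,6) (7,6) (7,6) (7,6) (5,1) (5,1) (5,1) (5,1) (5,1) (5,1)
{D/Mid/r} → row (3,9) (3,9) (1,3) (1,3) (8,7) (8,7) (5,1) (5,1) (5,1) (5,1) (5,1) (5,1)
{D/Mid/s} → row (9,7) (8,1) (9,7) (8,1) (9,7) (8,1) (5,1) (5,1) (5,1) (5,1) (5,1) (5,1)
{D/Lo/q} → row (7,6) (7,6) (7,6) (7,6) (7,6) (7,6) (1,8) (1,8) (1,8) (1,8) (1,8) (1,8)
{D/Lo/r} → row (3,9) (3,9) (1,3) (1,3) (8,7) (8,7) (1,8) (1,8) (1,8) (1,8) (1,8) (1,8)
{D/Lo/s} → row (9,7) (8,1) (9,7) (8,1) (9,7) (8,1) (1,8) (1,8) (1,8) (1,8) (1,8) (1,8)
{A/Mid/q, A/Mid/r, A/Mid/s} → row (7,9) (7,9) (7,9) (7,9) (7,9) (7,9) (5,1) (5,1) (5,1) (5,1) (5,1) (5,1)
{A/Lo/q, A/Lo/r, A/Lo/s} → row (7,9) (7,9) (7,9) (7,9) (7,9) (7,9) (1,8) (1,8) (1,8) (1,8) (1,8) (1,8)
That's 8 distinct rows out of 12 strategies.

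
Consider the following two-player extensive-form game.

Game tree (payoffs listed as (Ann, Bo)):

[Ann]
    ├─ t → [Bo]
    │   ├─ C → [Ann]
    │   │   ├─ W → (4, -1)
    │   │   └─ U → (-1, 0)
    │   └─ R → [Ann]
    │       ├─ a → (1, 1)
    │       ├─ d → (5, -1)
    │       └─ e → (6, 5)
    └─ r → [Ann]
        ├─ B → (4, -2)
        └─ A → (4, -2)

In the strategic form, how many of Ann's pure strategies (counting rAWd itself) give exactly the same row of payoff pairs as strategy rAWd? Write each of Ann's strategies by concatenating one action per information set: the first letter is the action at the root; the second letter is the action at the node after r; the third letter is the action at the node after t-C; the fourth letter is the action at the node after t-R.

12

Row for rAWd (columns C, R): (4,-2) (4,-2).
Under rAWd, Ann's choice at the node after t-C and at the node after t-R can never be reached regardless of what Bo does, so varying those choices leaves every outcome unchanged.
Holding the reachable choices fixed and varying the unreachable ones freely already gives 2 × 3 = 6 equivalent strategies.
Checking the remaining rows, rBWa, rBWd, rBWe, rBUa, rBUd, rBUe also happen to give the same payoffs in every column, bringing the total to 12: rBWa, rBWd, rBWe, rBUa, rBUd, rBUe, rAWa, rAWd, rAWe, rAUa, rAUd, rAUe.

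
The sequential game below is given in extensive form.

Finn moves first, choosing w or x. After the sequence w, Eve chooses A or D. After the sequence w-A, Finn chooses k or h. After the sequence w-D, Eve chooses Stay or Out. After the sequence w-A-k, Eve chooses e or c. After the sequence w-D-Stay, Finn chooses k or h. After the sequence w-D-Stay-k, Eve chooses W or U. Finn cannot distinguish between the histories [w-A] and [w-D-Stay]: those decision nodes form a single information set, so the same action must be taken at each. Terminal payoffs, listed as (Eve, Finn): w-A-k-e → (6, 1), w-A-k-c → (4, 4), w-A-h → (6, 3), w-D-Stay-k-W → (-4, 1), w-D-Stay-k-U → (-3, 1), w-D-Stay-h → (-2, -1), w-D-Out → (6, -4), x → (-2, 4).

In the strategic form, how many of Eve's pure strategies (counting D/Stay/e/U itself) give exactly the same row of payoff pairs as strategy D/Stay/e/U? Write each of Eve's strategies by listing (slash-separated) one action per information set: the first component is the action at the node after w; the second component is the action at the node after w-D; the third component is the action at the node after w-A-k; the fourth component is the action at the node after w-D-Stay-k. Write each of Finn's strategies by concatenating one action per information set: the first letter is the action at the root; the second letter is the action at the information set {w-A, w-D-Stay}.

2

Row for D/Stay/e/U (columns wk, wh, xk, xh): (-3,1) (-2,-1) (-2,4) (-2,4).
Under D/Stay/e/U, Eve's choice at the node after w-A-k can never be reached regardless of what Finn does, so varying those choices leaves every outcome unchanged.
Holding the reachable choices fixed and varying the unreachable one freely already gives 2 equivalent strategies.
No other strategy reproduces this row, so those 2 are the full class: D/Stay/e/U, D/Stay/c/U.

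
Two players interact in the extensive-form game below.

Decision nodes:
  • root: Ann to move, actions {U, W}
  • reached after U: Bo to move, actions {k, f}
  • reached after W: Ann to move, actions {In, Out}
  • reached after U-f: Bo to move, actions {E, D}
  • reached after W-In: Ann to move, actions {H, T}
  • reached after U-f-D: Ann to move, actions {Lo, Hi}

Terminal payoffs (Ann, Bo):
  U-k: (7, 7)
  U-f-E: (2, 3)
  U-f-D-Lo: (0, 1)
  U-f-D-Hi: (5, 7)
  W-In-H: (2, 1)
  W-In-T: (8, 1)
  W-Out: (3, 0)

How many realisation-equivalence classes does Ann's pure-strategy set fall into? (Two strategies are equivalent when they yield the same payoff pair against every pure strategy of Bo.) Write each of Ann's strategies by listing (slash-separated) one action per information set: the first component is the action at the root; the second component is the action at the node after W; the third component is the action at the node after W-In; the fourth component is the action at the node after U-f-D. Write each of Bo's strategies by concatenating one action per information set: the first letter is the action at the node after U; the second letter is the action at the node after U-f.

5

Ann has 16 pure strategies: U/In/H/Lo, U/In/H/Hi, U/In/T/Lo, U/In/T/Hi, U/Out/H/Lo, U/Out/H/Hi, U/Out/T/Lo, U/Out/T/Hi, W/In/H/Lo, W/In/H/Hi, W/In/T/Lo, W/In/T/Hi, W/Out/H/Lo, W/Out/H/Hi, W/Out/T/Lo, W/Out/T/Hi. Columns: kE, kD, fE, fD.
{U/In/H/Lo, U/In/T/Lo, U/Out/H/Lo, U/Out/T/Lo} → row (7,7) (7,7) (2,3) (0,1)
{U/In/H/Hi, U/In/T/Hi, U/Out/H/Hi, U/Out/T/Hi} → row (7,7) (7,7) (2,3) (5,7)
{W/In/H/Lo, W/In/H/Hi} → row (2,1) (2,1) (2,1) (2,1)
{W/In/T/Lo, W/In/T/Hi} → row (8,1) (8,1) (8,1) (8,1)
{W/Out/H/Lo, W/Out/H/Hi, W/Out/T/Lo, W/Out/T/Hi} → row (3,0) (3,0) (3,0) (3,0)
That's 5 distinct rows out of 16 strategies.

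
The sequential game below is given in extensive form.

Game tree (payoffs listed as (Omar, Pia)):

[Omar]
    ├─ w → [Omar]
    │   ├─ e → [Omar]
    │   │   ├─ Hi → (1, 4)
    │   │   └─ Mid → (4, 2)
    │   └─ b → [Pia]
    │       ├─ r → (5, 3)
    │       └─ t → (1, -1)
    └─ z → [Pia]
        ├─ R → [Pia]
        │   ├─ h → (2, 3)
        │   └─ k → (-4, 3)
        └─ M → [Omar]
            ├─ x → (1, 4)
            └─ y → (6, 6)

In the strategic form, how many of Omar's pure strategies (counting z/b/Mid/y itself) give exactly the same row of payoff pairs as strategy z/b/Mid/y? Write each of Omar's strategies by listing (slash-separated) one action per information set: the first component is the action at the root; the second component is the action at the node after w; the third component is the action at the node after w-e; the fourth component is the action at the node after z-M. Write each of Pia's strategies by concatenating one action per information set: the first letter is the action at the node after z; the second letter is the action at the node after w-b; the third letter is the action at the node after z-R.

4

Row for z/b/Mid/y (columns Rrh, Rrk, Rth, Rtk, Mrh, Mrk, Mth, Mtk): (2,3) (-4,3) (2,3) (-4,3) (6,6) (6,6) (6,6) (6,6).
Under z/b/Mid/y, Omar's choice at the node after w and at the node after w-e can never be reached regardless of what Pia does, so varying those choices leaves every outcome unchanged.
Holding the reachable choices fixed and varying the unreachable ones freely already gives 2 × 2 = 4 equivalent strategies.
No other strategy reproduces this row, so those 4 are the full class: z/e/Hi/y, z/e/Mid/y, z/b/Hi/y, z/b/Mid/y.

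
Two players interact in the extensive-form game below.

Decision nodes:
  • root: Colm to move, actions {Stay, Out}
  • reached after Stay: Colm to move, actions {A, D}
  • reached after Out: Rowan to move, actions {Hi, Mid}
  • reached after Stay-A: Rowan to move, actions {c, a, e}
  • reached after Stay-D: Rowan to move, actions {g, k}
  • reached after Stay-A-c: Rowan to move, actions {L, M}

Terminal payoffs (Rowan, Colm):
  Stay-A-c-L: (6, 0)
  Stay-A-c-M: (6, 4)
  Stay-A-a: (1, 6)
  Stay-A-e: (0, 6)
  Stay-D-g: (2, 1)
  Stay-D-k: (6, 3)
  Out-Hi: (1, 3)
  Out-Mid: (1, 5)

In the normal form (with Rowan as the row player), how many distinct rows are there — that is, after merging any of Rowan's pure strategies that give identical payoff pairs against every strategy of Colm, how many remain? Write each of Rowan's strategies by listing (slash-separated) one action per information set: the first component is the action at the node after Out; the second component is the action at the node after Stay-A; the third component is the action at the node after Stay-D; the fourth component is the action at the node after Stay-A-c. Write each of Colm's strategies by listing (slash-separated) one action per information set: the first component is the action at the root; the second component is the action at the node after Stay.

Rowan has 24 pure strategies: Hi/c/g/L, Hi/c/g/M, Hi/c/k/L, Hi/c/k/M, Hi/a/g/L, Hi/a/g/M, Hi/a/k/L, Hi/a/k/M, Hi/e/g/L, Hi/e/g/M, Hi/e/k/L, Hi/e/k/M, Mid/c/g/L, Mid/c/g/M, Mid/c/k/L, Mid/c/k/M, Mid/a/g/L, Mid/a/g/M, Mid/a/k/L, Mid/a/k/M, Mid/e/g/L, Mid/e/g/M, Mid/e/k/L, Mid/e/k/M. Columns: Stay/A, Stay/D, Out/A, Out/D.
{Hi/c/g/L} → row (6,0) (2,1) (1,3) (1,3)
{Hi/c/g/M} → row (6,4) (2,1) (1,3) (1,3)
{Hi/c/k/L} → row (6,0) (6,3) (1,3) (1,3)
{Hi/c/k/M} → row (6,4) (6,3) (1,3) (1,3)
{Hi/a/g/L, Hi/a/g/M} → row (1,6) (2,1) (1,3) (1,3)
{Hi/a/k/L, Hi/a/k/M} → row (1,6) (6,3) (1,3) (1,3)
{Hi/e/g/L, Hi/e/g/M} → row (0,6) (2,1) (1,3) (1,3)
{Hi/e/k/L, Hi/e/k/M} → row (0,6) (6,3) (1,3) (1,3)
{Mid/c/g/L} → row (6,0) (2,1) (1,5) (1,5)
{Mid/c/g/M} → row (6,4) (2,1) (1,5) (1,5)
{Mid/c/k/L} → row (6,0) (6,3) (1,5) (1,5)
{Mid/c/k/M} → row (6,4) (6,3) (1,5) (1,5)
{Mid/a/g/L, Mid/a/g/M} → row (1,6) (2,1) (1,5) (1,5)
{Mid/a/k/L, Mid/a/k/M} → row (1,6) (6,3) (1,5) (1,5)
{Mid/e/g/L, Mid/e/g/M} → row (0,6) (2,1) (1,5) (1,5)
{Mid/e/k/L, Mid/e/k/M} → row (0,6) (6,3) (1,5) (1,5)
That's 16 distinct rows out of 24 strategies.

16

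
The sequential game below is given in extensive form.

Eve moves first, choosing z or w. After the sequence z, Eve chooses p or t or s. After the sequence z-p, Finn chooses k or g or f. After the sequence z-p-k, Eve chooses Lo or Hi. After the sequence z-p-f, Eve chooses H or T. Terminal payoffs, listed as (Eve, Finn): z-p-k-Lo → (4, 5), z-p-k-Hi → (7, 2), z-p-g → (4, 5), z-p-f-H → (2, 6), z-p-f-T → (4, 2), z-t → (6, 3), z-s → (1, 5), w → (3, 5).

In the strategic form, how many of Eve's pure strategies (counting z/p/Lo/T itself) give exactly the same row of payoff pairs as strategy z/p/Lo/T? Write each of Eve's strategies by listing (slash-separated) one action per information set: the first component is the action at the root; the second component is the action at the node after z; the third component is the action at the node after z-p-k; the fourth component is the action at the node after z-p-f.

1

Row for z/p/Lo/T (columns k, g, f): (4,5) (4,5) (4,2).
Every one of Eve's information sets is on the play path for some reply by Finn when Eve follows z/p/Lo/T.
Changing the action at any of them therefore changes at least one column, so only z/p/Lo/T itself gives this row.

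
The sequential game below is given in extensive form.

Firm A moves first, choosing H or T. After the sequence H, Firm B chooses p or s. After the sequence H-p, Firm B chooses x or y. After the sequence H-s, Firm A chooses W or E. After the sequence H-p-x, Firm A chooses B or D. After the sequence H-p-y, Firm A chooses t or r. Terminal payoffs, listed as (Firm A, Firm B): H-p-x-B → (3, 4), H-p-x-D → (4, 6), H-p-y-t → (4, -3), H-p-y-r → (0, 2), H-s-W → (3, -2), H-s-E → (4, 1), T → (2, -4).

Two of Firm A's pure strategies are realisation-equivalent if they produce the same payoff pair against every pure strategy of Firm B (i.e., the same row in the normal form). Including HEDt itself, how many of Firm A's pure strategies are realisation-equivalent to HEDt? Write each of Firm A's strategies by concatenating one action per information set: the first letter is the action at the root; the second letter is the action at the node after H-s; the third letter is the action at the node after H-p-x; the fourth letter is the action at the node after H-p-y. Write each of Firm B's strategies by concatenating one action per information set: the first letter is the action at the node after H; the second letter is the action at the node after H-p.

Row for HEDt (columns px, py, sx, sy): (4,6) (4,-3) (4,1) (4,1).
Every one of Firm A's information sets is on the play path for some reply by Firm B when Firm A follows HEDt.
Changing the action at any of them therefore changes at least one column, so only HEDt itself gives this row.

1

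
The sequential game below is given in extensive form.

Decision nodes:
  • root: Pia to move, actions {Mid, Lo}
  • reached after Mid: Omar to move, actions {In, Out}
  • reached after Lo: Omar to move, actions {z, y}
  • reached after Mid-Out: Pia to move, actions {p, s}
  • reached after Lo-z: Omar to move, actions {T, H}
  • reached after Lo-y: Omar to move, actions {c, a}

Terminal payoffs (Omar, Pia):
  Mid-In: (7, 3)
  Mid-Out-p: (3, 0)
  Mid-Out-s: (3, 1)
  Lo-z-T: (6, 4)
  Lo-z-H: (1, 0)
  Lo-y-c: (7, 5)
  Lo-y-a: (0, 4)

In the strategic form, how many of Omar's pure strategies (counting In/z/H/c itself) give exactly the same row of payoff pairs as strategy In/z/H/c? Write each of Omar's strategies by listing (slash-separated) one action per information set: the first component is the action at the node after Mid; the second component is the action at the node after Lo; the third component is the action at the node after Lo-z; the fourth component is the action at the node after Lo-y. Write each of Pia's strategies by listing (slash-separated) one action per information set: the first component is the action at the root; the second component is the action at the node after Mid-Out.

Row for In/z/H/c (columns Mid/p, Mid/s, Lo/p, Lo/s): (7,3) (7,3) (1,0) (1,0).
Under In/z/H/c, Omar's choice at the node after Lo-y can never be reached regardless of what Pia does, so varying those choices leaves every outcome unchanged.
Holding the reachable choices fixed and varying the unreachable one freely already gives 2 equivalent strategies.
No other strategy reproduces this row, so those 2 are the full class: In/z/H/c, In/z/H/a.

2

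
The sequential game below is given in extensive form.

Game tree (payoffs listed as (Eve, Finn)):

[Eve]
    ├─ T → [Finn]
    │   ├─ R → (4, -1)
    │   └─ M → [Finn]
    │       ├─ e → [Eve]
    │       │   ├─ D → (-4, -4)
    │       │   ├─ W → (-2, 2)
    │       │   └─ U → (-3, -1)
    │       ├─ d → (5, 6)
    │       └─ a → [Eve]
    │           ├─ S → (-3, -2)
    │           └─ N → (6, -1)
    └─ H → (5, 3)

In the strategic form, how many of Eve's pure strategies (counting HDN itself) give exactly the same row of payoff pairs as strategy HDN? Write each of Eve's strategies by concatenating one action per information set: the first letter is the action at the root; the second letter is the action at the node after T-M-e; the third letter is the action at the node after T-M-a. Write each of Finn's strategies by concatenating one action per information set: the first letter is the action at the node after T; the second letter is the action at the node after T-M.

6

Row for HDN (columns Re, Rd, Ra, Me, Md, Ma): (5,3) (5,3) (5,3) (5,3) (5,3) (5,3).
Under HDN, Eve's choice at the node after T-M-e and at the node after T-M-a can never be reached regardless of what Finn does, so varying those choices leaves every outcome unchanged.
Holding the reachable choices fixed and varying the unreachable ones freely already gives 3 × 2 = 6 equivalent strategies.
No other strategy reproduces this row, so those 6 are the full class: HDS, HDN, HWS, HWN, HUS, HUN.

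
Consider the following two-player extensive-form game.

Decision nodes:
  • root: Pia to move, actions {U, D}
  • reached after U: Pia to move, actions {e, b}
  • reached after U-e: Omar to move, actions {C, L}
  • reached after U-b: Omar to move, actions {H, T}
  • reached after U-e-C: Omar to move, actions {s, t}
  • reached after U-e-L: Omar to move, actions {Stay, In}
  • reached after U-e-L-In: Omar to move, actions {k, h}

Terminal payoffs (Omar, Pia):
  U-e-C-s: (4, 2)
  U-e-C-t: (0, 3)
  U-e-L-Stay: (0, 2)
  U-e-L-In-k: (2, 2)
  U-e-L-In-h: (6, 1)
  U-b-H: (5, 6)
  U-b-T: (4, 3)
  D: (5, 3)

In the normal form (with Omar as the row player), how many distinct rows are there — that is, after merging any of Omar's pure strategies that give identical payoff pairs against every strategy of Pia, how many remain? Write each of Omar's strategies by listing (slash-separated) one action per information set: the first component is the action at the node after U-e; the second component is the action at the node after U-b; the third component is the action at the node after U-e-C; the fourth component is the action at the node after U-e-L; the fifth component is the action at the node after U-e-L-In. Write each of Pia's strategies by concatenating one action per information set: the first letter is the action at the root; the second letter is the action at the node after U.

10

Omar has 32 pure strategies: C/H/s/Stay/k, C/H/s/Stay/h, C/H/s/In/k, C/H/s/In/h, C/H/t/Stay/k, C/H/t/Stay/h, C/H/t/In/k, C/H/t/In/h, C/T/s/Stay/k, C/T/s/Stay/h, C/T/s/In/k, C/T/s/In/h, C/T/t/Stay/k, C/T/t/Stay/h, C/T/t/In/k, C/T/t/In/h, L/H/s/Stay/k, L/H/s/Stay/h, L/H/s/In/k, L/H/s/In/h, L/H/t/Stay/k, L/H/t/Stay/h, L/H/t/In/k, L/H/t/In/h, L/T/s/Stay/k, L/T/s/Stay/h, L/T/s/In/k, L/T/s/In/h, L/T/t/Stay/k, L/T/t/Stay/h, L/T/t/In/k, L/T/t/In/h. Columns: Ue, Ub, De, Db.
{C/H/s/Stay/k, C/H/s/Stay/h, C/H/s/In/k, C/H/s/In/h} → row (4,2) (5,6) (5,3) (5,3)
{C/H/t/Stay/k, C/H/t/Stay/h, C/H/t/In/k, C/H/t/In/h} → row (0,3) (5,6) (5,3) (5,3)
{C/T/s/Stay/k, C/T/s/Stay/h, C/T/s/In/k, C/T/s/In/h} → row (4,2) (4,3) (5,3) (5,3)
{C/T/t/Stay/k, C/T/t/Stay/h, C/T/t/In/k, C/T/t/In/h} → row (0,3) (4,3) (5,3) (5,3)
{L/H/s/Stay/k, L/H/s/Stay/h, L/H/t/Stay/k, L/H/t/Stay/h} → row (0,2) (5,6) (5,3) (5,3)
{L/H/s/In/k, L/H/t/In/k} → row (2,2) (5,6) (5,3) (5,3)
{L/H/s/In/h, L/H/t/In/h} → row (6,1) (5,6) (5,3) (5,3)
{L/T/s/Stay/k, L/T/s/Stay/h, L/T/t/Stay/k, L/T/t/Stay/h} → row (0,2) (4,3) (5,3) (5,3)
{L/T/s/In/k, L/T/t/In/k} → row (2,2) (4,3) (5,3) (5,3)
{L/T/s/In/h, L/T/t/In/h} → row (6,1) (4,3) (5,3) (5,3)
That's 10 distinct rows out of 32 strategies.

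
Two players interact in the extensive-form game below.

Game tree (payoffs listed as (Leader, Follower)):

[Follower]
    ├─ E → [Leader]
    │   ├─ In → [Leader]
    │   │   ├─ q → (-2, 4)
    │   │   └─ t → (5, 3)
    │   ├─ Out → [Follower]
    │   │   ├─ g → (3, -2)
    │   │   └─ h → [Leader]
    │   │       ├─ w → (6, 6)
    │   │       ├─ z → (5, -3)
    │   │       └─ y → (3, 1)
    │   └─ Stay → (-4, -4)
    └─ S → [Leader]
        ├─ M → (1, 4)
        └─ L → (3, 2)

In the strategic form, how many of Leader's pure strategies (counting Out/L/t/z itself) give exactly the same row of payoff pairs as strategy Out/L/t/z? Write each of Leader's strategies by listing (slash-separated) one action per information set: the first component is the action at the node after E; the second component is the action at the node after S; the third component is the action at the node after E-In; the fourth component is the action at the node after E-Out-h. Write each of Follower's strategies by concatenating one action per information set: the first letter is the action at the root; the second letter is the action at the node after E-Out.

Row for Out/L/t/z (columns Eg, Eh, Sg, Sh): (3,-2) (5,-3) (3,2) (3,2).
Under Out/L/t/z, Leader's choice at the node after E-In can never be reached regardless of what Follower does, so varying those choices leaves every outcome unchanged.
Holding the reachable choices fixed and varying the unreachable one freely already gives 2 equivalent strategies.
No other strategy reproduces this row, so those 2 are the full class: Out/L/q/z, Out/L/t/z.

2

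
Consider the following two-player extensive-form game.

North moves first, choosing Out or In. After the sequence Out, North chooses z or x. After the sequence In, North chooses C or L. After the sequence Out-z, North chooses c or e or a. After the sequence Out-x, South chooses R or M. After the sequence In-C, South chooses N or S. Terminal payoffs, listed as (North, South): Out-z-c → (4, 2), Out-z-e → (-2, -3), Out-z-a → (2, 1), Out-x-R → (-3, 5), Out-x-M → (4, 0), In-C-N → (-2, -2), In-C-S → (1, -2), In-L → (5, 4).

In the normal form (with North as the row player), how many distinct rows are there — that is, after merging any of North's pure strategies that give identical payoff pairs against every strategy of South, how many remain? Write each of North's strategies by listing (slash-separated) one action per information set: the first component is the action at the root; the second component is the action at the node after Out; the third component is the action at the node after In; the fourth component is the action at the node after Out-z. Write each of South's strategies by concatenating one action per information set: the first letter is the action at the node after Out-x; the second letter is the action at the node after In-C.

6

North has 24 pure strategies: Out/z/C/c, Out/z/C/e, Out/z/C/a, Out/z/L/c, Out/z/L/e, Out/z/L/a, Out/x/C/c, Out/x/C/e, Out/x/C/a, Out/x/L/c, Out/x/L/e, Out/x/L/a, In/z/C/c, In/z/C/e, In/z/C/a, In/z/L/c, In/z/L/e, In/z/L/a, In/x/C/c, In/x/C/e, In/x/C/a, In/x/L/c, In/x/L/e, In/x/L/a. Columns: RN, RS, MN, MS.
{Out/z/C/c, Out/z/L/c} → row (4,2) (4,2) (4,2) (4,2)
{Out/z/C/e, Out/z/L/e} → row (-2,-3) (-2,-3) (-2,-3) (-2,-3)
{Out/z/C/a, Out/z/L/a} → row (2,1) (2,1) (2,1) (2,1)
{Out/x/C/c, Out/x/C/e, Out/x/C/a, Out/x/L/c, Out/x/L/e, Out/x/L/a} → row (-3,5) (-3,5) (4,0) (4,0)
{In/z/C/c, In/z/C/e, In/z/C/a, In/x/C/c, In/x/C/e, In/x/C/a} → row (-2,-2) (1,-2) (-2,-2) (1,-2)
{In/z/L/c, In/z/L/e, In/z/L/a, In/x/L/c, In/x/L/e, In/x/L/a} → row (5,4) (5,4) (5,4) (5,4)
That's 6 distinct rows out of 24 strategies.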